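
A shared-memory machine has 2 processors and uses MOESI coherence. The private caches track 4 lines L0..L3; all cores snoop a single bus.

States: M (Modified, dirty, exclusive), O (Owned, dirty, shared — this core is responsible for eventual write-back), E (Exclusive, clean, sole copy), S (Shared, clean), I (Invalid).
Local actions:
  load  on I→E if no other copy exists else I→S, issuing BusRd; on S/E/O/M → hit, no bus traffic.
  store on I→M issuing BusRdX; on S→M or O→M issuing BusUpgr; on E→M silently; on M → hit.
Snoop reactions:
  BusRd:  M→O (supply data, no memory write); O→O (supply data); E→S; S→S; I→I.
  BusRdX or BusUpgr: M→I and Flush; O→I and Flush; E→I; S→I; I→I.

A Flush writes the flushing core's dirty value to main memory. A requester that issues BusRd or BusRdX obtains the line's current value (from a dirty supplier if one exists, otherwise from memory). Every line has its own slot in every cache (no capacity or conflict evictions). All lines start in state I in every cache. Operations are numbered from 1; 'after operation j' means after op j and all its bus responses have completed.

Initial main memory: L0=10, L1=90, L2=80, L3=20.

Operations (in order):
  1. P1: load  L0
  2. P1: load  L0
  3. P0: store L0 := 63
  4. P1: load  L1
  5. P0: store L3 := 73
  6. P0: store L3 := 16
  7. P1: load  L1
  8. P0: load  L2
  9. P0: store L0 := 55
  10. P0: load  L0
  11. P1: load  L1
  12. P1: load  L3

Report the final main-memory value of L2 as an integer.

memory[L2] = 80

  op1 P1: load  L0 → I/E on L0; bus BusRd; mem=10
  op2 P1: load  L0 → I/E on L0; bus (none); mem=10
  op3 P0: store L0 := 63 → M/I on L0; bus BusRdX; mem=10
  op4 P1: load  L1 → I/E on L1; bus BusRd; mem=90
  op5 P0: store L3 := 73 → M/I on L3; bus BusRdX; mem=20
  op6 P0: store L3 := 16 → M/I on L3; bus (none); mem=20
  op7 P1: load  L1 → I/E on L1; bus (none); mem=90
  op8 P0: load  L2 → E/I on L2; bus BusRd; mem=80
  op9 P0: store L0 := 55 → M/I on L0; bus (none); mem=10
  op10 P0: load  L0 → M/I on L0; bus (none); mem=10
  op11 P1: load  L1 → I/E on L1; bus (none); mem=90
  op12 P1: load  L3 → O/S on L3; bus BusRd; mem=20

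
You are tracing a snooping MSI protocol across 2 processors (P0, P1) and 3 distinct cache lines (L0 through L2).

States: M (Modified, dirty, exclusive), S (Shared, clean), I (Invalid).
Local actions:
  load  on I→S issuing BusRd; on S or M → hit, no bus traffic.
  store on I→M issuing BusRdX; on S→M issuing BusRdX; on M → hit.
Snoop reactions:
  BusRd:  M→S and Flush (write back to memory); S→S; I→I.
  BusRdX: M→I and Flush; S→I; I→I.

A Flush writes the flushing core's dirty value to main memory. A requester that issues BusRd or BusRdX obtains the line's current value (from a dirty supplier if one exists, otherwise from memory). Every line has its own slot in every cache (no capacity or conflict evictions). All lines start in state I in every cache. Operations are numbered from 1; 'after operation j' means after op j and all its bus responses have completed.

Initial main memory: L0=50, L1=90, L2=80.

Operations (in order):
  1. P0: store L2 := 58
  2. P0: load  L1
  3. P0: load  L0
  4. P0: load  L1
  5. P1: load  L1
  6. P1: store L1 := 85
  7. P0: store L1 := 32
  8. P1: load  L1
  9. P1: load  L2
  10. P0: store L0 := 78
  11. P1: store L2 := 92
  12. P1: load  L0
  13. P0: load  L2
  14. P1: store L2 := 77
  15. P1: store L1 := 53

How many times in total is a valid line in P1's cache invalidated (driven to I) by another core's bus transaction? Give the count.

invalidations = 1

[1] P0: store L2 := 58 | P0:M(58), P1:I | bus: BusRdX
[2] P0: load  L1 | P0:S(90), P1:I | bus: BusRd
[3] P0: load  L0 | P0:S(50), P1:I | bus: BusRd
[4] P0: load  L1 | P0:S(90), P1:I | bus: none
[5] P1: load  L1 | P0:S(90), P1:S(90) | bus: BusRd
[6] P1: store L1 := 85 | P0:I, P1:M(85) | bus: BusRdX
[7] P0: store L1 := 32 | P0:M(32), P1:I | bus: BusRdX,Flush
[8] P1: load  L1 | P0:S(32), P1:S(32) | bus: BusRd,Flush
[9] P1: load  L2 | P0:S(58), P1:S(58) | bus: BusRd,Flush
[10] P0: store L0 := 78 | P0:M(78), P1:I | bus: BusRdX
[11] P1: store L2 := 92 | P0:I, P1:M(92) | bus: BusRdX
[12] P1: load  L0 | P0:S(78), P1:S(78) | bus: BusRd,Flush
[13] P0: load  L2 | P0:S(92), P1:S(92) | bus: BusRd,Flush
[14] P1: store L2 := 77 | P0:I, P1:M(77) | bus: BusRdX
[15] P1: store L1 := 53 | P0:I, P1:M(53) | bus: BusRdX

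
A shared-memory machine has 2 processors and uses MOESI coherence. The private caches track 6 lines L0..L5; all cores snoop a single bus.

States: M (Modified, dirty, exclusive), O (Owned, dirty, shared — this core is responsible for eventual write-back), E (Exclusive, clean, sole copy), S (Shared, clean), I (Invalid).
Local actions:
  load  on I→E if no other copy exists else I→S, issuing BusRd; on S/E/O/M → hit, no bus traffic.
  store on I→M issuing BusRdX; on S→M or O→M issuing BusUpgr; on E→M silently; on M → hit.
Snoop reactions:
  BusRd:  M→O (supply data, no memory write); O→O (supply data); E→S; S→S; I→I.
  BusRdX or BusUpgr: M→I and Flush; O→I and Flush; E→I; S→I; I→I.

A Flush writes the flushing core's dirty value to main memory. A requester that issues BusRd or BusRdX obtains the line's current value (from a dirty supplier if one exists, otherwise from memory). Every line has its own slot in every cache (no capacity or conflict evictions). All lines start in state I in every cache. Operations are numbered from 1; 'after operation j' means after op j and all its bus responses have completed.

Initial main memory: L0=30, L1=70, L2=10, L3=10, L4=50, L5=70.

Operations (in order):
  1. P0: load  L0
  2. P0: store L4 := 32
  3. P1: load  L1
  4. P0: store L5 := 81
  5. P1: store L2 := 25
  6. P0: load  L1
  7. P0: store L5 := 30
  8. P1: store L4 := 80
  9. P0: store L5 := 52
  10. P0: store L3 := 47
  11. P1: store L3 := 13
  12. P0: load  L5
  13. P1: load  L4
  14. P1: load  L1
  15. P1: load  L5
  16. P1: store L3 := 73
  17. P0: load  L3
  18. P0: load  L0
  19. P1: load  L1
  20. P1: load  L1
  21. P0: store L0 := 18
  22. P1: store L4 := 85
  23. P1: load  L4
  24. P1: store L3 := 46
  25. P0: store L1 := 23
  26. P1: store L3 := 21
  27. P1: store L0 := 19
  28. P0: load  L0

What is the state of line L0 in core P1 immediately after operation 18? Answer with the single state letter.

  op1 P0: load  L0 → E/I on L0; bus BusRd; mem=30
  op2 P0: store L4 := 32 → M/I on L4; bus BusRdX; mem=50
  op3 P1: load  L1 → I/E on L1; bus BusRd; mem=70
  op4 P0: store L5 := 81 → M/I on L5; bus BusRdX; mem=70
  op5 P1: store L2 := 25 → I/M on L2; bus BusRdX; mem=10
  op6 P0: load  L1 → S/S on L1; bus BusRd; mem=70
  op7 P0: store L5 := 30 → M/I on L5; bus (none); mem=70
  op8 P1: store L4 := 80 → I/M on L4; bus BusRdX Flush; mem=32
  op9 P0: store L5 := 52 → M/I on L5; bus (none); mem=70
  op10 P0: store L3 := 47 → M/I on L3; bus BusRdX; mem=10
  op11 P1: store L3 := 13 → I/M on L3; bus BusRdX Flush; mem=47
  op12 P0: load  L5 → M/I on L5; bus (none); mem=70
  op13 P1: load  L4 → I/M on L4; bus (none); mem=32
  op14 P1: load  L1 → S/S on L1; bus (none); mem=70
  op15 P1: load  L5 → O/S on L5; bus BusRd; mem=70
  op16 P1: store L3 := 73 → I/M on L3; bus (none); mem=47
  op17 P0: load  L3 → S/O on L3; bus BusRd; mem=47
  op18 P0: load  L0 → E/I on L0; bus (none); mem=30
  op19 P1: load  L1 → S/S on L1; bus (none); mem=70
  op20 P1: load  L1 → S/S on L1; bus (none); mem=70
  op21 P0: store L0 := 18 → M/I on L0; bus (none); mem=30
  op22 P1: store L4 := 85 → I/M on L4; bus (none); mem=32
  op23 P1: load  L4 → I/M on L4; bus (none); mem=32
  op24 P1: store L3 := 46 → I/M on L3; bus BusUpgr; mem=47
  op25 P0: store L1 := 23 → M/I on L1; bus BusUpgr; mem=70
  op26 P1: store L3 := 21 → I/M on L3; bus (none); mem=47
  op27 P1: store L0 := 19 → I/M on L0; bus BusRdX Flush; mem=18
  op28 P0: load  L0 → S/O on L0; bus BusRd; mem=18

state = I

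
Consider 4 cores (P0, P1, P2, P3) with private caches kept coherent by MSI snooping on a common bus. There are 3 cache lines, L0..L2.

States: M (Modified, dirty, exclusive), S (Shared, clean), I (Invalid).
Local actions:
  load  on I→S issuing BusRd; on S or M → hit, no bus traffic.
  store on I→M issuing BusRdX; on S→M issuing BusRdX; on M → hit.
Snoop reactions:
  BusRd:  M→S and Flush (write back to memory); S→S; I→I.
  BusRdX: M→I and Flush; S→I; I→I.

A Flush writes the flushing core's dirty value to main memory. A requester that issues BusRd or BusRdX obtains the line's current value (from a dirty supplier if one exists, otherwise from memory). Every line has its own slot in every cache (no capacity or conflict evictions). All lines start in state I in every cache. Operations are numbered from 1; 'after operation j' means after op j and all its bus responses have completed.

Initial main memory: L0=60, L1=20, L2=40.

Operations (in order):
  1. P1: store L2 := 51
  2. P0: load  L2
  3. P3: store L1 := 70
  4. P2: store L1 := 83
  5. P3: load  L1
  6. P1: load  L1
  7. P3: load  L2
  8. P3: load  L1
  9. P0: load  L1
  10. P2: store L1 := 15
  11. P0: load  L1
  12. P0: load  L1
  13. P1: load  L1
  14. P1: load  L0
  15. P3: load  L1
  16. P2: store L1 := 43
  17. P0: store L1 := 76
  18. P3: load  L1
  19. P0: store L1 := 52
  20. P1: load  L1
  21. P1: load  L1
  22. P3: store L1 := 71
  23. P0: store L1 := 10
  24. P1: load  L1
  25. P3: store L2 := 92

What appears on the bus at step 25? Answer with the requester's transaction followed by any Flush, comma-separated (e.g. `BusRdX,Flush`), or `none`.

bus = BusRdX

step 1: P1: store L2 := 51  ⟶  IMII  (L2)  txn=BusRdX  M[L2]=40
step 2: P0: load  L2  ⟶  SSII  (L2)  txn=BusRd+Flush  M[L2]=51
step 3: P3: store L1 := 70  ⟶  IIIM  (L1)  txn=BusRdX  M[L1]=20
step 4: P2: store L1 := 83  ⟶  IIMI  (L1)  txn=BusRdX+Flush  M[L1]=70
step 5: P3: load  L1  ⟶  IISS  (L1)  txn=BusRd+Flush  M[L1]=83
step 6: P1: load  L1  ⟶  ISSS  (L1)  txn=BusRd  M[L1]=83
step 7: P3: load  L2  ⟶  SSIS  (L2)  txn=BusRd  M[L2]=51
step 8: P3: load  L1  ⟶  ISSS  (L1)  txn=∅  M[L1]=83
step 9: P0: load  L1  ⟶  SSSS  (L1)  txn=BusRd  M[L1]=83
step 10: P2: store L1 := 15  ⟶  IIMI  (L1)  txn=BusRdX  M[L1]=83
step 11: P0: load  L1  ⟶  SISI  (L1)  txn=BusRd+Flush  M[L1]=15
step 12: P0: load  L1  ⟶  SISI  (L1)  txn=∅  M[L1]=15
step 13: P1: load  L1  ⟶  SSSI  (L1)  txn=BusRd  M[L1]=15
step 14: P1: load  L0  ⟶  ISII  (L0)  txn=BusRd  M[L0]=60
step 15: P3: load  L1  ⟶  SSSS  (L1)  txn=BusRd  M[L1]=15
step 16: P2: store L1 := 43  ⟶  IIMI  (L1)  txn=BusRdX  M[L1]=15
step 17: P0: store L1 := 76  ⟶  MIII  (L1)  txn=BusRdX+Flush  M[L1]=43
step 18: P3: load  L1  ⟶  SIIS  (L1)  txn=BusRd+Flush  M[L1]=76
step 19: P0: store L1 := 52  ⟶  MIII  (L1)  txn=BusRdX  M[L1]=76
step 20: P1: load  L1  ⟶  SSII  (L1)  txn=BusRd+Flush  M[L1]=52
step 21: P1: load  L1  ⟶  SSII  (L1)  txn=∅  M[L1]=52
step 22: P3: store L1 := 71  ⟶  IIIM  (L1)  txn=BusRdX  M[L1]=52
step 23: P0: store L1 := 10  ⟶  MIII  (L1)  txn=BusRdX+Flush  M[L1]=71
step 24: P1: load  L1  ⟶  SSII  (L1)  txn=BusRd+Flush  M[L1]=10
step 25: P3: store L2 := 92  ⟶  IIIM  (L2)  txn=BusRdX  M[L2]=51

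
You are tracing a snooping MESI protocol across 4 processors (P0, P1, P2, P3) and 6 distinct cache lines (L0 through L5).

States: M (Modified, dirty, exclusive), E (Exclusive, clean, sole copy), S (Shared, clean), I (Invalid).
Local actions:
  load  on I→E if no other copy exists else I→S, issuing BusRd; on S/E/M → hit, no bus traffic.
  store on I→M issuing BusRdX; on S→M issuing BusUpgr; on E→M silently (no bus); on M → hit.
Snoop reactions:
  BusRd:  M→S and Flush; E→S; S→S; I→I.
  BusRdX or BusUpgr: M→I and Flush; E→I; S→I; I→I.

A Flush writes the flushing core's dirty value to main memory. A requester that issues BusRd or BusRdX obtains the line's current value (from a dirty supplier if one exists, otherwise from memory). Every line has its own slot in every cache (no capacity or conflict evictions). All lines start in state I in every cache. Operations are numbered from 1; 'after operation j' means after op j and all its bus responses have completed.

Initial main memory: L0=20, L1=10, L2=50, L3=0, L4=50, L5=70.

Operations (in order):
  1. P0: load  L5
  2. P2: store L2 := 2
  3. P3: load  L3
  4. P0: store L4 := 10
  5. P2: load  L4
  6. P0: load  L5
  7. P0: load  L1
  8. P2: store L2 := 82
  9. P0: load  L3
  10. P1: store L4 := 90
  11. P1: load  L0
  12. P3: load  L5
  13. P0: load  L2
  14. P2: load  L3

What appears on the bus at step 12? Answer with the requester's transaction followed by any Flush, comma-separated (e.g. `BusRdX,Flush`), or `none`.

bus = BusRd

1. P0: load  L5  bus=[BusRd]  L5: P0=E P1=I P2=I P3=I  mem[L5]=70
2. P2: store L2 := 2  bus=[BusRdX]  L2: P0=I P1=I P2=M P3=I  mem[L2]=50
3. P3: load  L3  bus=[BusRd]  L3: P0=I P1=I P2=I P3=E  mem[L3]=0
4. P0: store L4 := 10  bus=[BusRdX]  L4: P0=M P1=I P2=I P3=I  mem[L4]=50
5. P2: load  L4  bus=[BusRd,Flush]  L4: P0=S P1=I P2=S P3=I  mem[L4]=10
6. P0: load  L5  bus=[-]  L5: P0=E P1=I P2=I P3=I  mem[L5]=70
7. P0: load  L1  bus=[BusRd]  L1: P0=E P1=I P2=I P3=I  mem[L1]=10
8. P2: store L2 := 82  bus=[-]  L2: P0=I P1=I P2=M P3=I  mem[L2]=50
9. P0: load  L3  bus=[BusRd]  L3: P0=S P1=I P2=I P3=S  mem[L3]=0
10. P1: store L4 := 90  bus=[BusRdX]  L4: P0=I P1=M P2=I P3=I  mem[L4]=10
11. P1: load  L0  bus=[BusRd]  L0: P0=I P1=E P2=I P3=I  mem[L0]=20
12. P3: load  L5  bus=[BusRd]  L5: P0=S P1=I P2=I P3=S  mem[L5]=70
13. P0: load  L2  bus=[BusRd,Flush]  L2: P0=S P1=I P2=S P3=I  mem[L2]=82
14. P2: load  L3  bus=[BusRd]  L3: P0=S P1=I P2=S P3=S  mem[L3]=0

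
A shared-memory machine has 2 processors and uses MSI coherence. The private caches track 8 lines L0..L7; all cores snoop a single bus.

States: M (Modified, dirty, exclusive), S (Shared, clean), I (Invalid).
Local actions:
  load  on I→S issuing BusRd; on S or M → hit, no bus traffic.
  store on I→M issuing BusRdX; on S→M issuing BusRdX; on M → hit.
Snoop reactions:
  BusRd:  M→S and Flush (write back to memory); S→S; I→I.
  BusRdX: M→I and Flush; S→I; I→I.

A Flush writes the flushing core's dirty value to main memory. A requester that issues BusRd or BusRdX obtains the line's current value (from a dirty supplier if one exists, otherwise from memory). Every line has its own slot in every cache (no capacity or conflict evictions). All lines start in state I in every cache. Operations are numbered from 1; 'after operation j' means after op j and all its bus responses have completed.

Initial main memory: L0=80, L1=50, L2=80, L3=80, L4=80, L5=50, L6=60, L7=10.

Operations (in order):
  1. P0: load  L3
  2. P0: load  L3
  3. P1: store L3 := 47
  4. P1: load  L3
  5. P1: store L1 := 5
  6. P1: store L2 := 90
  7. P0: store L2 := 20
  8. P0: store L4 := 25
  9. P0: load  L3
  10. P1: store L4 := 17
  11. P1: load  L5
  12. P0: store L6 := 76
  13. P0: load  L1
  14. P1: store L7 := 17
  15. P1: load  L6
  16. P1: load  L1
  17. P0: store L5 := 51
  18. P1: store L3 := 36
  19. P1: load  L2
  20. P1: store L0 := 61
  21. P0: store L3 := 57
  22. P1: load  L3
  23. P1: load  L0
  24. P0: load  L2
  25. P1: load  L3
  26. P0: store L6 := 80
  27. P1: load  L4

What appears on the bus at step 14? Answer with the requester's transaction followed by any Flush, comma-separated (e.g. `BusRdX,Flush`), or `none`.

1. P0: load  L3  bus=[BusRd]  L3: P0=S P1=I  mem[L3]=80
2. P0: load  L3  bus=[-]  L3: P0=S P1=I  mem[L3]=80
3. P1: store L3 := 47  bus=[BusRdX]  L3: P0=I P1=M  mem[L3]=80
4. P1: load  L3  bus=[-]  L3: P0=I P1=M  mem[L3]=80
5. P1: store L1 := 5  bus=[BusRdX]  L1: P0=I P1=M  mem[L1]=50
6. P1: store L2 := 90  bus=[BusRdX]  L2: P0=I P1=M  mem[L2]=80
7. P0: store L2 := 20  bus=[BusRdX,Flush]  L2: P0=M P1=I  mem[L2]=90
8. P0: store L4 := 25  bus=[BusRdX]  L4: P0=M P1=I  mem[L4]=80
9. P0: load  L3  bus=[BusRd,Flush]  L3: P0=S P1=S  mem[L3]=47
10. P1: store L4 := 17  bus=[BusRdX,Flush]  L4: P0=I P1=M  mem[L4]=25
11. P1: load  L5  bus=[BusRd]  L5: P0=I P1=S  mem[L5]=50
12. P0: store L6 := 76  bus=[BusRdX]  L6: P0=M P1=I  mem[L6]=60
13. P0: load  L1  bus=[BusRd,Flush]  L1: P0=S P1=S  mem[L1]=5
14. P1: store L7 := 17  bus=[BusRdX]  L7: P0=I P1=M  mem[L7]=10
15. P1: load  L6  bus=[BusRd,Flush]  L6: P0=S P1=S  mem[L6]=76
16. P1: load  L1  bus=[-]  L1: P0=S P1=S  mem[L1]=5
17. P0: store L5 := 51  bus=[BusRdX]  L5: P0=M P1=I  mem[L5]=50
18. P1: store L3 := 36  bus=[BusRdX]  L3: P0=I P1=M  mem[L3]=47
19. P1: load  L2  bus=[BusRd,Flush]  L2: P0=S P1=S  mem[L2]=20
20. P1: store L0 := 61  bus=[BusRdX]  L0: P0=I P1=M  mem[L0]=80
21. P0: store L3 := 57  bus=[BusRdX,Flush]  L3: P0=M P1=I  mem[L3]=36
22. P1: load  L3  bus=[BusRd,Flush]  L3: P0=S P1=S  mem[L3]=57
23. P1: load  L0  bus=[-]  L0: P0=I P1=M  mem[L0]=80
24. P0: load  L2  bus=[-]  L2: P0=S P1=S  mem[L2]=20
25. P1: load  L3  bus=[-]  L3: P0=S P1=S  mem[L3]=57
26. P0: store L6 := 80  bus=[BusRdX]  L6: P0=M P1=I  mem[L6]=76
27. P1: load  L4  bus=[-]  L4: P0=I P1=M  mem[L4]=25

bus = BusRdX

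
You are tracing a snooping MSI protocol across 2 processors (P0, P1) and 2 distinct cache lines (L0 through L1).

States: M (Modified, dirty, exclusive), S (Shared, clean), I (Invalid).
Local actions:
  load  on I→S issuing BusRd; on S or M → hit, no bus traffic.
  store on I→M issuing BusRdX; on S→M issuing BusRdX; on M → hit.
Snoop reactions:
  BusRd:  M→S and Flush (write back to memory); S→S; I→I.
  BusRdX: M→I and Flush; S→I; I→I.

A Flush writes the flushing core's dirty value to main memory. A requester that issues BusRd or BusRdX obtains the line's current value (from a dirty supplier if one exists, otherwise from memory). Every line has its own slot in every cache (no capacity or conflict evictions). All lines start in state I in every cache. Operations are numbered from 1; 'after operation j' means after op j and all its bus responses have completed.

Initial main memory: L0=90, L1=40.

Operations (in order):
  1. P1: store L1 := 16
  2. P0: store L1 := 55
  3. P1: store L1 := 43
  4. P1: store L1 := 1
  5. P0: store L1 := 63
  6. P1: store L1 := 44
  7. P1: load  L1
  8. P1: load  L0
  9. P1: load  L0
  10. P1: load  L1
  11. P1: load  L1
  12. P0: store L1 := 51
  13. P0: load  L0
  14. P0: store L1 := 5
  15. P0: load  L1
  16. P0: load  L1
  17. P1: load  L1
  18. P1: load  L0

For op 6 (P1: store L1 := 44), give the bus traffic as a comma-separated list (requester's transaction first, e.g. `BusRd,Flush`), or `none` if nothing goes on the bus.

bus = BusRdX,Flush

step 1: P1: store L1 := 16  ⟶  IM  (L1)  txn=BusRdX  M[L1]=40
step 2: P0: store L1 := 55  ⟶  MI  (L1)  txn=BusRdX+Flush  M[L1]=16
step 3: P1: store L1 := 43  ⟶  IM  (L1)  txn=BusRdX+Flush  M[L1]=55
step 4: P1: store L1 := 1  ⟶  IM  (L1)  txn=∅  M[L1]=55
step 5: P0: store L1 := 63  ⟶  MI  (L1)  txn=BusRdX+Flush  M[L1]=1
step 6: P1: store L1 := 44  ⟶  IM  (L1)  txn=BusRdX+Flush  M[L1]=63
step 7: P1: load  L1  ⟶  IM  (L1)  txn=∅  M[L1]=63
step 8: P1: load  L0  ⟶  IS  (L0)  txn=BusRd  M[L0]=90
step 9: P1: load  L0  ⟶  IS  (L0)  txn=∅  M[L0]=90
step 10: P1: load  L1  ⟶  IM  (L1)  txn=∅  M[L1]=63
step 11: P1: load  L1  ⟶  IM  (L1)  txn=∅  M[L1]=63
step 12: P0: store L1 := 51  ⟶  MI  (L1)  txn=BusRdX+Flush  M[L1]=44
step 13: P0: load  L0  ⟶  SS  (L0)  txn=BusRd  M[L0]=90
step 14: P0: store L1 := 5  ⟶  MI  (L1)  txn=∅  M[L1]=44
step 15: P0: load  L1  ⟶  MI  (L1)  txn=∅  M[L1]=44
step 16: P0: load  L1  ⟶  MI  (L1)  txn=∅  M[L1]=44
step 17: P1: load  L1  ⟶  SS  (L1)  txn=BusRd+Flush  M[L1]=5
step 18: P1: load  L0  ⟶  SS  (L0)  txn=∅  M[L0]=90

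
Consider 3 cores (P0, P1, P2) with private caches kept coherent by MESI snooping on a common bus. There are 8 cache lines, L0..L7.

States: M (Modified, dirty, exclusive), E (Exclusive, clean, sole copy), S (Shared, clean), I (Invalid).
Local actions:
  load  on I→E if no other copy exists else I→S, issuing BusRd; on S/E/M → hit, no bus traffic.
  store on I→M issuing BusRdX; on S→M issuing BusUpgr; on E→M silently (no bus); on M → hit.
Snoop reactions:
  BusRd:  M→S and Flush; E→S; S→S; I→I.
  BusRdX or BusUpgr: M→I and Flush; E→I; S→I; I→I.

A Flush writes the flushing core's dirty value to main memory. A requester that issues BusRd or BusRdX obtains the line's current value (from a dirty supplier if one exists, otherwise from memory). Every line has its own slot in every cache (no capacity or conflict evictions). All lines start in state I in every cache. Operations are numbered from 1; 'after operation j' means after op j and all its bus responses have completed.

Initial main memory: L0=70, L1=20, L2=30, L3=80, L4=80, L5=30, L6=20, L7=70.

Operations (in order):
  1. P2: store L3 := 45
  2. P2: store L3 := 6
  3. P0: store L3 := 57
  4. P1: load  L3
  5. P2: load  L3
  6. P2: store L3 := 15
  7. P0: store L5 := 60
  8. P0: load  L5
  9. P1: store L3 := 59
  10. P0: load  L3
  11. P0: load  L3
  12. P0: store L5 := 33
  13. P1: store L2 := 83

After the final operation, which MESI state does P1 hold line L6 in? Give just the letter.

  op1 P2: store L3 := 45 → I/I/M on L3; bus BusRdX; mem=80
  op2 P2: store L3 := 6 → I/I/M on L3; bus (none); mem=80
  op3 P0: store L3 := 57 → M/I/I on L3; bus BusRdX Flush; mem=6
  op4 P1: load  L3 → S/S/I on L3; bus BusRd Flush; mem=57
  op5 P2: load  L3 → S/S/S on L3; bus BusRd; mem=57
  op6 P2: store L3 := 15 → I/I/M on L3; bus BusUpgr; mem=57
  op7 P0: store L5 := 60 → M/I/I on L5; bus BusRdX; mem=30
  op8 P0: load  L5 → M/I/I on L5; bus (none); mem=30
  op9 P1: store L3 := 59 → I/M/I on L3; bus BusRdX Flush; mem=15
  op10 P0: load  L3 → S/S/I on L3; bus BusRd Flush; mem=59
  op11 P0: load  L3 → S/S/I on L3; bus (none); mem=59
  op12 P0: store L5 := 33 → M/I/I on L5; bus (none); mem=30
  op13 P1: store L2 := 83 → I/M/I on L2; bus BusRdX; mem=30

state = I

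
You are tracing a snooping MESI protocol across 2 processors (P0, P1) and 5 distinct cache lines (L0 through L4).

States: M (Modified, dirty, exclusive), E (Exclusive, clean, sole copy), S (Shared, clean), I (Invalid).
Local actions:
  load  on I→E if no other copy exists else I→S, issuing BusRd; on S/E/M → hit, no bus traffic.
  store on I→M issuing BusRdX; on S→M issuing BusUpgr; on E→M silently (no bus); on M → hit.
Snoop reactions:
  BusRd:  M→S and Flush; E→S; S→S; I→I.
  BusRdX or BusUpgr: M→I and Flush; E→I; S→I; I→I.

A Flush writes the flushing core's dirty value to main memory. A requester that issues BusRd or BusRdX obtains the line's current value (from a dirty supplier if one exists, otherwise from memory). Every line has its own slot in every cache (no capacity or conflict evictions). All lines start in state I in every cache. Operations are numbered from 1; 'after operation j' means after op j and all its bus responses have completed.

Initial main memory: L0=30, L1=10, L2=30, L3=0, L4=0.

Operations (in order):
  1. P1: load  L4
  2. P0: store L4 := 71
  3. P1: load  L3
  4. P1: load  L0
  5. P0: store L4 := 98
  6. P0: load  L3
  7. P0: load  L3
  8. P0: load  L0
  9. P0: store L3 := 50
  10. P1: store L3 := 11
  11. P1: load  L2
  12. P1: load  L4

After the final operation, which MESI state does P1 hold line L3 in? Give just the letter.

state = M

[1] P1: load  L4 | P0:I, P1:E(0) | bus: BusRd
[2] P0: store L4 := 71 | P0:M(71), P1:I | bus: BusRdX
[3] P1: load  L3 | P0:I, P1:E(0) | bus: BusRd
[4] P1: load  L0 | P0:I, P1:E(30) | bus: BusRd
[5] P0: store L4 := 98 | P0:M(98), P1:I | bus: none
[6] P0: load  L3 | P0:S(0), P1:S(0) | bus: BusRd
[7] P0: load  L3 | P0:S(0), P1:S(0) | bus: none
[8] P0: load  L0 | P0:S(30), P1:S(30) | bus: BusRd
[9] P0: store L3 := 50 | P0:M(50), P1:I | bus: BusUpgr
[10] P1: store L3 := 11 | P0:I, P1:M(11) | bus: BusRdX,Flush
[11] P1: load  L2 | P0:I, P1:E(30) | bus: BusRd
[12] P1: load  L4 | P0:S(98), P1:S(98) | bus: BusRd,Flush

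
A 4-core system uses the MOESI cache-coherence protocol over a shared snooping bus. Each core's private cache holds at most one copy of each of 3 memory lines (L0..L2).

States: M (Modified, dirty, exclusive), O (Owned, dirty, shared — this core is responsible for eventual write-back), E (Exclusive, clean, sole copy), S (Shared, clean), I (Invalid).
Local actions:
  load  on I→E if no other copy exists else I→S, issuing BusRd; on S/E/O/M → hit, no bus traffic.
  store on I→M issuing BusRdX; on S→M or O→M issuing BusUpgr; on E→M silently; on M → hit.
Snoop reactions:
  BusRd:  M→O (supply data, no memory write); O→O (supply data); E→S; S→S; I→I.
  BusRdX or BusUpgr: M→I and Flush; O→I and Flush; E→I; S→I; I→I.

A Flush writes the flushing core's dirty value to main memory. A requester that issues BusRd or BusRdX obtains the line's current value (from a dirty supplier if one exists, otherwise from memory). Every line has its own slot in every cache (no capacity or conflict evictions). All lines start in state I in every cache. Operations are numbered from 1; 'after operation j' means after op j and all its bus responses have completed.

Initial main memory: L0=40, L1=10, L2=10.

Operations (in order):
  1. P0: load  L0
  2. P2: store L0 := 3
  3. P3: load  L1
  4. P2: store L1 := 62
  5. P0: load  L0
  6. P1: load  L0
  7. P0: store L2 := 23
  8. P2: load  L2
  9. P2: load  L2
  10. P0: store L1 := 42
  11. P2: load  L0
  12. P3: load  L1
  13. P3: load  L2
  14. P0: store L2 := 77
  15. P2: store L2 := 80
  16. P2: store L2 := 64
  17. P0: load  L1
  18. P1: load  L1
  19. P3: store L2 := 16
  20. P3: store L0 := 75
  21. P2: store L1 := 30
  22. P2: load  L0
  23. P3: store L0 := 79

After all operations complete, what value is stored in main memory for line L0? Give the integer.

memory[L0] = 3

1. P0: load  L0  bus=[BusRd]  L0: P0=E P1=I P2=I P3=I  mem[L0]=40
2. P2: store L0 := 3  bus=[BusRdX]  L0: P0=I P1=I P2=M P3=I  mem[L0]=40
3. P3: load  L1  bus=[BusRd]  L1: P0=I P1=I P2=I P3=E  mem[L1]=10
4. P2: store L1 := 62  bus=[BusRdX]  L1: P0=I P1=I P2=M P3=I  mem[L1]=10
5. P0: load  L0  bus=[BusRd]  L0: P0=S P1=I P2=O P3=I  mem[L0]=40
6. P1: load  L0  bus=[BusRd]  L0: P0=S P1=S P2=O P3=I  mem[L0]=40
7. P0: store L2 := 23  bus=[BusRdX]  L2: P0=M P1=I P2=I P3=I  mem[L2]=10
8. P2: load  L2  bus=[BusRd]  L2: P0=O P1=I P2=S P3=I  mem[L2]=10
9. P2: load  L2  bus=[-]  L2: P0=O P1=I P2=S P3=I  mem[L2]=10
10. P0: store L1 := 42  bus=[BusRdX,Flush]  L1: P0=M P1=I P2=I P3=I  mem[L1]=62
11. P2: load  L0  bus=[-]  L0: P0=S P1=S P2=O P3=I  mem[L0]=40
12. P3: load  L1  bus=[BusRd]  L1: P0=O P1=I P2=I P3=S  mem[L1]=62
13. P3: load  L2  bus=[BusRd]  L2: P0=O P1=I P2=S P3=S  mem[L2]=10
14. P0: store L2 := 77  bus=[BusUpgr]  L2: P0=M P1=I P2=I P3=I  mem[L2]=10
15. P2: store L2 := 80  bus=[BusRdX,Flush]  L2: P0=I P1=I P2=M P3=I  mem[L2]=77
16. P2: store L2 := 64  bus=[-]  L2: P0=I P1=I P2=M P3=I  mem[L2]=77
17. P0: load  L1  bus=[-]  L1: P0=O P1=I P2=I P3=S  mem[L1]=62
18. P1: load  L1  bus=[BusRd]  L1: P0=O P1=S P2=I P3=S  mem[L1]=62
19. P3: store L2 := 16  bus=[BusRdX,Flush]  L2: P0=I P1=I P2=I P3=M  mem[L2]=64
20. P3: store L0 := 75  bus=[BusRdX,Flush]  L0: P0=I P1=I P2=I P3=M  mem[L0]=3
21. P2: store L1 := 30  bus=[BusRdX,Flush]  L1: P0=I P1=I P2=M P3=I  mem[L1]=42
22. P2: load  L0  bus=[BusRd]  L0: P0=I P1=I P2=S P3=O  mem[L0]=3
23. P3: store L0 := 79  bus=[BusUpgr]  L0: P0=I P1=I P2=I P3=M  mem[L0]=3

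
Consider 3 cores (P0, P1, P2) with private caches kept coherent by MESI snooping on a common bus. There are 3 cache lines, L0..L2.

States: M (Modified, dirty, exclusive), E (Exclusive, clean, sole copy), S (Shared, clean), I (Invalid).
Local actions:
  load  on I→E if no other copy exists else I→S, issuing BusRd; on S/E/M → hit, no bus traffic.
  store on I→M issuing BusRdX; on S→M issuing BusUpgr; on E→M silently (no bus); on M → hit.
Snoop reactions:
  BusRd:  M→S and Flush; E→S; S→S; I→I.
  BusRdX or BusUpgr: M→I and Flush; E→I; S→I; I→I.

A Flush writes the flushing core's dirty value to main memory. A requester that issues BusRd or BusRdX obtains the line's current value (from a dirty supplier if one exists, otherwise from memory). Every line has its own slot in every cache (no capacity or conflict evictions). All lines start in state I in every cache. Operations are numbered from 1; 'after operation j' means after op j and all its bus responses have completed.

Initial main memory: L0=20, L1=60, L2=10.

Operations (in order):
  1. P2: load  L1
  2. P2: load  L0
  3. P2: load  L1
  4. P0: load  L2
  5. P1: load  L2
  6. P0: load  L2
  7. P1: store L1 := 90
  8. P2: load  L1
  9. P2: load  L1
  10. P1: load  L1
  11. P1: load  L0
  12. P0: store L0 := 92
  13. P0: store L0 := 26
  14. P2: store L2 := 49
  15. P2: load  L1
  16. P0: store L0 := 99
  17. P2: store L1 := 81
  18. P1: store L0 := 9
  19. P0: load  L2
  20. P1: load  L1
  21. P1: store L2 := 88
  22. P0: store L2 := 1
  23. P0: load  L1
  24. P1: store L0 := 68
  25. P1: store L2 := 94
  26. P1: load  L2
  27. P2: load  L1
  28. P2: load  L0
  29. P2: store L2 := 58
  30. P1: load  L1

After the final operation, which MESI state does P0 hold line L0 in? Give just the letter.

[1] P2: load  L1 | P0:I, P1:I, P2:E(60) | bus: BusRd
[2] P2: load  L0 | P0:I, P1:I, P2:E(20) | bus: BusRd
[3] P2: load  L1 | P0:I, P1:I, P2:E(60) | bus: none
[4] P0: load  L2 | P0:E(10), P1:I, P2:I | bus: BusRd
[5] P1: load  L2 | P0:S(10), P1:S(10), P2:I | bus: BusRd
[6] P0: load  L2 | P0:S(10), P1:S(10), P2:I | bus: none
[7] P1: store L1 := 90 | P0:I, P1:M(90), P2:I | bus: BusRdX
[8] P2: load  L1 | P0:I, P1:S(90), P2:S(90) | bus: BusRd,Flush
[9] P2: load  L1 | P0:I, P1:S(90), P2:S(90) | bus: none
[10] P1: load  L1 | P0:I, P1:S(90), P2:S(90) | bus: none
[11] P1: load  L0 | P0:I, P1:S(20), P2:S(20) | bus: BusRd
[12] P0: store L0 := 92 | P0:M(92), P1:I, P2:I | bus: BusRdX
[13] P0: store L0 := 26 | P0:M(26), P1:I, P2:I | bus: none
[14] P2: store L2 := 49 | P0:I, P1:I, P2:M(49) | bus: BusRdX
[15] P2: load  L1 | P0:I, P1:S(90), P2:S(90) | bus: none
[16] P0: store L0 := 99 | P0:M(99), P1:I, P2:I | bus: none
[17] P2: store L1 := 81 | P0:I, P1:I, P2:M(81) | bus: BusUpgr
[18] P1: store L0 := 9 | P0:I, P1:M(9), P2:I | bus: BusRdX,Flush
[19] P0: load  L2 | P0:S(49), P1:I, P2:S(49) | bus: BusRd,Flush
[20] P1: load  L1 | P0:I, P1:S(81), P2:S(81) | bus: BusRd,Flush
[21] P1: store L2 := 88 | P0:I, P1:M(88), P2:I | bus: BusRdX
[22] P0: store L2 := 1 | P0:M(1), P1:I, P2:I | bus: BusRdX,Flush
[23] P0: load  L1 | P0:S(81), P1:S(81), P2:S(81) | bus: BusRd
[24] P1: store L0 := 68 | P0:I, P1:M(68), P2:I | bus: none
[25] P1: store L2 := 94 | P0:I, P1:M(94), P2:I | bus: BusRdX,Flush
[26] P1: load  L2 | P0:I, P1:M(94), P2:I | bus: none
[27] P2: load  L1 | P0:S(81), P1:S(81), P2:S(81) | bus: none
[28] P2: load  L0 | P0:I, P1:S(68), P2:S(68) | bus: BusRd,Flush
[29] P2: store L2 := 58 | P0:I, P1:I, P2:M(58) | bus: BusRdX,Flush
[30] P1: load  L1 | P0:S(81), P1:S(81), P2:S(81) | bus: none

state = I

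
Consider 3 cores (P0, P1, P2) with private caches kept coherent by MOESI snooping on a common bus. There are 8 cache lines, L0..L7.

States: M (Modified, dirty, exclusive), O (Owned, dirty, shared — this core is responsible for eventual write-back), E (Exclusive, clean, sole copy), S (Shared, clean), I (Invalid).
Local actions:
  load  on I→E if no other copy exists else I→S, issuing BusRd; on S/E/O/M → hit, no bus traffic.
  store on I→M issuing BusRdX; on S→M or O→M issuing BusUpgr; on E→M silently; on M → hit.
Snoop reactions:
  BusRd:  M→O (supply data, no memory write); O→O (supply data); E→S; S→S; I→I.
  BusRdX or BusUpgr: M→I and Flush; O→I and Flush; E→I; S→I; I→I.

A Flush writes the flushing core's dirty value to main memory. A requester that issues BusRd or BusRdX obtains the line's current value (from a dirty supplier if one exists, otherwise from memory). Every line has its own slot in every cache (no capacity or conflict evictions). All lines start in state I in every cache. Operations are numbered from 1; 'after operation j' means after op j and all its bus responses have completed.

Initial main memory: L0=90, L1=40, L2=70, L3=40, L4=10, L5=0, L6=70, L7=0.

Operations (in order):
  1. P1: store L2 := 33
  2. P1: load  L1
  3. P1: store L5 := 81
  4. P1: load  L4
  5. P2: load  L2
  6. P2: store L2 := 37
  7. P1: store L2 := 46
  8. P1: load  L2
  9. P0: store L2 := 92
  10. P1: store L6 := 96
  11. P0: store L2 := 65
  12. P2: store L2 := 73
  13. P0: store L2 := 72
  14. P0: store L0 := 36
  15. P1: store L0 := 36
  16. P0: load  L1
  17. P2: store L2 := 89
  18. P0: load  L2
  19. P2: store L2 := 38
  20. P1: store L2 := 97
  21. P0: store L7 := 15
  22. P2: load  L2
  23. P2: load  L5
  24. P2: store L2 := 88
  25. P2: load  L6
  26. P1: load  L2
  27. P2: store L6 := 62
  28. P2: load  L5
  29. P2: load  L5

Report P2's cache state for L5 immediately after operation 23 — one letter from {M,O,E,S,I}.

state = S

  op1 P1: store L2 := 33 → I/M/I on L2; bus BusRdX; mem=70
  op2 P1: load  L1 → I/E/I on L1; bus BusRd; mem=40
  op3 P1: store L5 := 81 → I/M/I on L5; bus BusRdX; mem=0
  op4 P1: load  L4 → I/E/I on L4; bus BusRd; mem=10
  op5 P2: load  L2 → I/O/S on L2; bus BusRd; mem=70
  op6 P2: store L2 := 37 → I/I/M on L2; bus BusUpgr Flush; mem=33
  op7 P1: store L2 := 46 → I/M/I on L2; bus BusRdX Flush; mem=37
  op8 P1: load  L2 → I/M/I on L2; bus (none); mem=37
  op9 P0: store L2 := 92 → M/I/I on L2; bus BusRdX Flush; mem=46
  op10 P1: store L6 := 96 → I/M/I on L6; bus BusRdX; mem=70
  op11 P0: store L2 := 65 → M/I/I on L2; bus (none); mem=46
  op12 P2: store L2 := 73 → I/I/M on L2; bus BusRdX Flush; mem=65
  op13 P0: store L2 := 72 → M/I/I on L2; bus BusRdX Flush; mem=73
  op14 P0: store L0 := 36 → M/I/I on L0; bus BusRdX; mem=90
  op15 P1: store L0 := 36 → I/M/I on L0; bus BusRdX Flush; mem=36
  op16 P0: load  L1 → S/S/I on L1; bus BusRd; mem=40
  op17 P2: store L2 := 89 → I/I/M on L2; bus BusRdX Flush; mem=72
  op18 P0: load  L2 → S/I/O on L2; bus BusRd; mem=72
  op19 P2: store L2 := 38 → I/I/M on L2; bus BusUpgr; mem=72
  op20 P1: store L2 := 97 → I/M/I on L2; bus BusRdX Flush; mem=38
  op21 P0: store L7 := 15 → M/I/I on L7; bus BusRdX; mem=0
  op22 P2: load  L2 → I/O/S on L2; bus BusRd; mem=38
  op23 P2: load  L5 → I/O/S on L5; bus BusRd; mem=0
  op24 P2: store L2 := 88 → I/I/M on L2; bus BusUpgr Flush; mem=97
  op25 P2: load  L6 → I/O/S on L6; bus BusRd; mem=70
  op26 P1: load  L2 → I/S/O on L2; bus BusRd; mem=97
  op27 P2: store L6 := 62 → I/I/M on L6; bus BusUpgr Flush; mem=96
  op28 P2: load  L5 → I/O/S on L5; bus (none); mem=0
  op29 P2: load  L5 → I/O/S on L5; bus (none); mem=0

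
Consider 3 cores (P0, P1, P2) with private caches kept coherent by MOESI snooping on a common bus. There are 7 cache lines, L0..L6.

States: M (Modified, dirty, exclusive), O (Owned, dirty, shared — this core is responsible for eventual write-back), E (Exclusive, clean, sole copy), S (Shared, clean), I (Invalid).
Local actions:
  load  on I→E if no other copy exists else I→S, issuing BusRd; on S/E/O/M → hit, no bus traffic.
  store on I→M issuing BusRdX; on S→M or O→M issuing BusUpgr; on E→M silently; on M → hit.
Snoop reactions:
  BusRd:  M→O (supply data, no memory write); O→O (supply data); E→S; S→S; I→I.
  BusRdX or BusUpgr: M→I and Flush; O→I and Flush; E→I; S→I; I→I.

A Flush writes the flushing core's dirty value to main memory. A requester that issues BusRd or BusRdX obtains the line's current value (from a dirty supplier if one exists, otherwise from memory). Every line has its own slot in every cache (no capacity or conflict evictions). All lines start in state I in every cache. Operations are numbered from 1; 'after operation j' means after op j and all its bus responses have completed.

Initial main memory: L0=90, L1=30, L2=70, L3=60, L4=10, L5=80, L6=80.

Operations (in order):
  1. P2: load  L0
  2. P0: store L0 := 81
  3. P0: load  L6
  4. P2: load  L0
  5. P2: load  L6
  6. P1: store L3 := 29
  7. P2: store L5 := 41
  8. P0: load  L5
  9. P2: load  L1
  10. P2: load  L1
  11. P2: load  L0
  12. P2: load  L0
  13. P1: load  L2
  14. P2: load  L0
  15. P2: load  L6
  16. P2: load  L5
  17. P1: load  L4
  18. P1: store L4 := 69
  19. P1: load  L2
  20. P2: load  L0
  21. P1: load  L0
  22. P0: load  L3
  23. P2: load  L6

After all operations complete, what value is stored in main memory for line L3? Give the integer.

memory[L3] = 60

  op1 P2: load  L0 → I/I/E on L0; bus BusRd; mem=90
  op2 P0: store L0 := 81 → M/I/I on L0; bus BusRdX; mem=90
  op3 P0: load  L6 → E/I/I on L6; bus BusRd; mem=80
  op4 P2: load  L0 → O/I/S on L0; bus BusRd; mem=90
  op5 P2: load  L6 → S/I/S on L6; bus BusRd; mem=80
  op6 P1: store L3 := 29 → I/M/I on L3; bus BusRdX; mem=60
  op7 P2: store L5 := 41 → I/I/M on L5; bus BusRdX; mem=80
  op8 P0: load  L5 → S/I/O on L5; bus BusRd; mem=80
  op9 P2: load  L1 → I/I/E on L1; bus BusRd; mem=30
  op10 P2: load  L1 → I/I/E on L1; bus (none); mem=30
  op11 P2: load  L0 → O/I/S on L0; bus (none); mem=90
  op12 P2: load  L0 → O/I/S on L0; bus (none); mem=90
  op13 P1: load  L2 → I/E/I on L2; bus BusRd; mem=70
  op14 P2: load  L0 → O/I/S on L0; bus (none); mem=90
  op15 P2: load  L6 → S/I/S on L6; bus (none); mem=80
  op16 P2: load  L5 → S/I/O on L5; bus (none); mem=80
  op17 P1: load  L4 → I/E/I on L4; bus BusRd; mem=10
  op18 P1: store L4 := 69 → I/M/I on L4; bus (none); mem=10
  op19 P1: load  L2 → I/E/I on L2; bus (none); mem=70
  op20 P2: load  L0 → O/I/S on L0; bus (none); mem=90
  op21 P1: load  L0 → O/S/S on L0; bus BusRd; mem=90
  op22 P0: load  L3 → S/O/I on L3; bus BusRd; mem=60
  op23 P2: load  L6 → S/I/S on L6; bus (none); mem=80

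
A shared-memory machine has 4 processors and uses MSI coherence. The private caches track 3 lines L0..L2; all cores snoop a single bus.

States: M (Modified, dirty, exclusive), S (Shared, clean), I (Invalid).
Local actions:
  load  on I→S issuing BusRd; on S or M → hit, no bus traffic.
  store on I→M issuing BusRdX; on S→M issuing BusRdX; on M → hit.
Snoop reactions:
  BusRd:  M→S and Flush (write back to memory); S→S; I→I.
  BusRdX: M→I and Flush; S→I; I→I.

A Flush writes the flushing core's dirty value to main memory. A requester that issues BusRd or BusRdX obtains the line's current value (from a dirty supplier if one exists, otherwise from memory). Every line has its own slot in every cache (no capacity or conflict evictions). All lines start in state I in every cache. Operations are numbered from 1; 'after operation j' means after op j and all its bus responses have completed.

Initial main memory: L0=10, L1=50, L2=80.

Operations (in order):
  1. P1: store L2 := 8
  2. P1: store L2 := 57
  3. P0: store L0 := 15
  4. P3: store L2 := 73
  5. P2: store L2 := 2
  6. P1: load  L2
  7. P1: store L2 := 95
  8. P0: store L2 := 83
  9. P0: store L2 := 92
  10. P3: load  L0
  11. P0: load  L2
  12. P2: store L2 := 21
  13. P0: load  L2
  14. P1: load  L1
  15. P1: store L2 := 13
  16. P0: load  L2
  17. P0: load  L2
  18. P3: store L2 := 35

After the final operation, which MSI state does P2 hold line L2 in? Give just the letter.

state = I

1. P1: store L2 := 8  bus=[BusRdX]  L2: P0=I P1=M P2=I P3=I  mem[L2]=80
2. P1: store L2 := 57  bus=[-]  L2: P0=I P1=M P2=I P3=I  mem[L2]=80
3. P0: store L0 := 15  bus=[BusRdX]  L0: P0=M P1=I P2=I P3=I  mem[L0]=10
4. P3: store L2 := 73  bus=[BusRdX,Flush]  L2: P0=I P1=I P2=I P3=M  mem[L2]=57
5. P2: store L2 := 2  bus=[BusRdX,Flush]  L2: P0=I P1=I P2=M P3=I  mem[L2]=73
6. P1: load  L2  bus=[BusRd,Flush]  L2: P0=I P1=S P2=S P3=I  mem[L2]=2
7. P1: store L2 := 95  bus=[BusRdX]  L2: P0=I P1=M P2=I P3=I  mem[L2]=2
8. P0: store L2 := 83  bus=[BusRdX,Flush]  L2: P0=M P1=I P2=I P3=I  mem[L2]=95
9. P0: store L2 := 92  bus=[-]  L2: P0=M P1=I P2=I P3=I  mem[L2]=95
10. P3: load  L0  bus=[BusRd,Flush]  L0: P0=S P1=I P2=I P3=S  mem[L0]=15
11. P0: load  L2  bus=[-]  L2: P0=M P1=I P2=I P3=I  mem[L2]=95
12. P2: store L2 := 21  bus=[BusRdX,Flush]  L2: P0=I P1=I P2=M P3=I  mem[L2]=92
13. P0: load  L2  bus=[BusRd,Flush]  L2: P0=S P1=I P2=S P3=I  mem[L2]=21
14. P1: load  L1  bus=[BusRd]  L1: P0=I P1=S P2=I P3=I  mem[L1]=50
15. P1: store L2 := 13  bus=[BusRdX]  L2: P0=I P1=M P2=I P3=I  mem[L2]=21
16. P0: load  L2  bus=[BusRd,Flush]  L2: P0=S P1=S P2=I P3=I  mem[L2]=13
17. P0: load  L2  bus=[-]  L2: P0=S P1=S P2=I P3=I  mem[L2]=13
18. P3: store L2 := 35  bus=[BusRdX]  L2: P0=I P1=I P2=I P3=M  mem[L2]=13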